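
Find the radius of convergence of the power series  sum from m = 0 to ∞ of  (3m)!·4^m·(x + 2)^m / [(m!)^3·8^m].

R = 2/27

Apply the ratio test: |a_{m+1}| / |a_m| = (3m+1)·(3m+2)·(3m+3)/(m+1)³ · 4/8, which tends to 27/2 as m → ∞.
Hence the series converges for |x + 2| < 1/(27/2) = 2/27, so the radius of convergence is 2/27.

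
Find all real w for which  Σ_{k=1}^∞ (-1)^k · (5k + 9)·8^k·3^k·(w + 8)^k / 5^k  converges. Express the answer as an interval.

The ratio of consecutive coefficients is [(5(k+1) + 9)/(5k + 9)] · 8·3/5 → 24/5.
Hence the series converges for |w + 8| < 1/(24/5) = 5/24, so the radius of convergence is 5/24.
Endpoint w = -187/24: the k-th term does not approach 0; divergence by the term test.
When w = -197/24, the terms have absolute value of order k, which does not tend to 0, so the series diverges by the divergence test.

(-197/24, -187/24)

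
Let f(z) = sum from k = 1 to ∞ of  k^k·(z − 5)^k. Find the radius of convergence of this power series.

R = 0

By the Cauchy root test, |a_k|^(1/k) = k → ∞.
Since the k-th root of |a_k| is unbounded, the series converges only at z = 5; R = 0.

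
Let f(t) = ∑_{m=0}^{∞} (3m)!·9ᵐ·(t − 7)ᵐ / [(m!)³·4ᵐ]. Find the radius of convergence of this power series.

The ratio of consecutive coefficients is (3m+1)·(3m+2)·(3m+3)/(m+1)³ · 9/4 → 243/4.
Thus R = 1/(243/4) = 4/243.

R = 4/243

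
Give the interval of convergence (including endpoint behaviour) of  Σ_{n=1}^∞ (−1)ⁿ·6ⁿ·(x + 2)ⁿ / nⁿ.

Root test: |a_n|^(1/n) = 6/n → 0.
The limit is 0 for every x, so R = ∞.

(−∞, ∞)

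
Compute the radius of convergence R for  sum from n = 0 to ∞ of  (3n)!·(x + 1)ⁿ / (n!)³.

Ratio test: |a_{n+1}/a_n| = (3n+1)·(3n+2)·(3n+3)/(n+1)³ → 27 as n → ∞.
Thus R = 1/(27) = 1/27.

R = 1/27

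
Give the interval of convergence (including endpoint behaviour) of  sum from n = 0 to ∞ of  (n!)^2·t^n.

The ratio of consecutive coefficients is (n+1)² → ∞.
Since the ratio → ∞, the series diverges for every t ≠ 0, and R = 0.

{0}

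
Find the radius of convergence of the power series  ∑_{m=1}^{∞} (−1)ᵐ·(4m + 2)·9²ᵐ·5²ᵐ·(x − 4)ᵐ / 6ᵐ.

R = 2/675

The ratio of consecutive coefficients is [(4(m+1) + 2)/(4m + 2)] · 81·25/6 → 675/2.
The series converges when 675/2 · |x − 4| < 1, giving R = 2/675.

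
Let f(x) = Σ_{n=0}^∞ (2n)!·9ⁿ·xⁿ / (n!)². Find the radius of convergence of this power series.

Apply the ratio test: |a_{n+1}| / |a_n| = (2n+1)·(2n+2)/(n+1)² · 9, which tends to 36 as n → ∞.
Thus R = 1/(36) = 1/36.

R = 1/36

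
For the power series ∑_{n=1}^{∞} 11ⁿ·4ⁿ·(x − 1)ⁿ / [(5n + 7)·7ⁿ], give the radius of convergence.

R = 7/44

Ratio test: |a_{n+1}/a_n| = [(5n + 7)/(5(n+1) + 7)] · 11·4/7 → 44/7 as n → ∞.
Convergence for |x − 1| · 44/7 < 1, i.e. |x − 1| < 7/44. So R = 7/44.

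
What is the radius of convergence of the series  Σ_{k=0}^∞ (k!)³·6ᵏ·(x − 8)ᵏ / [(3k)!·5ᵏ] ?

By the ratio test, |a_{k+1}/a_k| = (k+1)³/[(3k+1)·(3k+2)·(3k+3)] · 6/5 → 2/45.
Thus R = 1/(2/45) = 45/2.

R = 45/2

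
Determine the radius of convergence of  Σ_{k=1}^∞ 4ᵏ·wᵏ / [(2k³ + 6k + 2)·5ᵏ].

R = 5/4

Apply the ratio test: |a_{k+1}| / |a_k| = [(2k³ + 6k + 2)/(2(k+1)³ + 6(k+1) + 2)] · 4/5, which tends to 4/5 as k → ∞.
Thus R = 1/(4/5) = 5/4.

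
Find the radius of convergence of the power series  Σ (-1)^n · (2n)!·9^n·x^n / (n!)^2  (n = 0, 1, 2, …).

The ratio of consecutive coefficients is (2n+1)·(2n+2)/(n+1)² · 9 → 36.
Hence the series converges for |x| < 1/(36) = 1/36, so the radius of convergence is 1/36.

R = 1/36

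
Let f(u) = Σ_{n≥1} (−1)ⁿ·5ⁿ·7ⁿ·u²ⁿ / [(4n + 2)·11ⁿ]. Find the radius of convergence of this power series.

R = √385/35

Ratio test: |a_{n+1}/a_n| = [(4n + 2)/(4(n+1) + 2)] · 5·7/11 → 35/11 as n → ∞.
Writing y = u², the series in y has radius 11/35, so |u| < √(11/35) and R = √385/35.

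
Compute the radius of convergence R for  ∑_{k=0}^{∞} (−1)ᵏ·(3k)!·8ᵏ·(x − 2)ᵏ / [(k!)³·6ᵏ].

Ratio test: |a_{k+1}/a_k| = (3k+1)·(3k+2)·(3k+3)/(k+1)³ · 8/6 → 36 as k → ∞.
Thus R = 1/(36) = 1/36.

R = 1/36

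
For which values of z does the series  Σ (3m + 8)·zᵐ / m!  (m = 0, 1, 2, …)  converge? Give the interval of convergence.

The ratio of consecutive coefficients is (3(m+1) + 8)/(3m + 8) · 1/(m+1) → 0.
The limit is 0, so the series converges for all z; R = ∞.

(−∞, ∞)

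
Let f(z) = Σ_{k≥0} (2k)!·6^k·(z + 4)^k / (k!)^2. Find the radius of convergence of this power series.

R = 1/24

Apply the ratio test: |a_{k+1}| / |a_k| = (2k+1)·(2k+2)/(k+1)² · 6, which tends to 24 as k → ∞.
Convergence for |z + 4| · 24 < 1, i.e. |z + 4| < 1/24. So R = 1/24.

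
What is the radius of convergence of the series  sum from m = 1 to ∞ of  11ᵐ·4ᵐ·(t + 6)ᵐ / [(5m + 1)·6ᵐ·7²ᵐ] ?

Apply the ratio test: |a_{m+1}| / |a_m| = [(5m + 1)/(5(m+1) + 1)] · 11·4/(6·49), which tends to 22/147 as m → ∞.
Thus R = 1/(22/147) = 147/22.

R = 147/22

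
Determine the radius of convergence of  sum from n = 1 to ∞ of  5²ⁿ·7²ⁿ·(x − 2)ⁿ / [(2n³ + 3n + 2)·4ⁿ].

R = 4/1225

By the ratio test, |a_{n+1}/a_n| = [(2n³ + 3n + 2)/(2(n+1)³ + 3(n+1) + 2)] · 25·49/4 → 1225/4.
Hence the series converges for |x − 2| < 1/(1225/4) = 4/1225, so the radius of convergence is 4/1225.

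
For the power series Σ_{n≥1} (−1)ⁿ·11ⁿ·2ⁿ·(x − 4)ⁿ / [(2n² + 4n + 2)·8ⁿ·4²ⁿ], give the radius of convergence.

Apply the ratio test: |a_{n+1}| / |a_n| = [(2n² + 4n + 2)/(2(n+1)² + 4(n+1) + 2)] · 11·2/(8·16), which tends to 11/64 as n → ∞.
Thus R = 1/(11/64) = 64/11.

R = 64/11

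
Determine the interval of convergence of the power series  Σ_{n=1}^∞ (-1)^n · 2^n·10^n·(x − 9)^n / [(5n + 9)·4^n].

Apply the ratio test: |a_{n+1}| / |a_n| = [(5n + 9)/(5(n+1) + 9)] · 2·10/4, which tends to 5 as n → ∞.
Convergence for |x − 9| · 5 < 1, i.e. |x − 9| < 1/5. So R = 1/5.
Check x = 46/5: convergence follows from the alternating series test (terms decrease monotonically to 0).
Check x = 44/5: comparison with the harmonic series Σ 1/n shows the series diverges.

(44/5, 46/5]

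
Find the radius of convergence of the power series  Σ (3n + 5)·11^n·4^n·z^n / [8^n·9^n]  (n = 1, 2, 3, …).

R = 18/11

The ratio of consecutive coefficients is [(3(n+1) + 5)/(3n + 5)] · 11·4/(8·9) → 11/18.
The series converges when 11/18 · |z| < 1, giving R = 18/11.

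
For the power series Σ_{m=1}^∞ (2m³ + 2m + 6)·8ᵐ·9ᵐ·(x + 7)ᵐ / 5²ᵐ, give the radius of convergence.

R = 25/72

The ratio of consecutive coefficients is [(2(m+1)³ + 2(m+1) + 6)/(2m³ + 2m + 6)] · 8·9/25 → 72/25.
Hence the series converges for |x + 7| < 1/(72/25) = 25/72, so the radius of convergence is 25/72.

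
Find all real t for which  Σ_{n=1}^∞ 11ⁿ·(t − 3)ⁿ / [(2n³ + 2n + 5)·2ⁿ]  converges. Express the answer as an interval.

[31/11, 35/11]

By the ratio test, |a_{n+1}/a_n| = [(2n³ + 2n + 5)/(2(n+1)³ + 2(n+1) + 5)] · 11/2 → 11/2.
Thus R = 1/(11/2) = 2/11.
When t = 35/11, the series is dominated by a constant times Σ 1/n³, which converges (p = 3 > 1).
Endpoint t = 31/11: the series is dominated by a constant times Σ 1/n³, which converges (p = 3 > 1).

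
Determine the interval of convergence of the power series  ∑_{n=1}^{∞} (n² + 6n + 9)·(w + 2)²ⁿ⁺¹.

(-3, -1)

Ratio test: |a_{n+1}/a_n| = ((n+1)² + 6(n+1) + 9)/(n² + 6n + 9) → 1 as n → ∞.
Since the exponent of (w + 2) increases by 2 each term, convergence requires |w + 2|² < 1, hence R = 1.
Check w = -1: the n-th term does not approach 0; divergence by the term test.
Check w = -3: the n-th term does not approach 0; divergence by the term test.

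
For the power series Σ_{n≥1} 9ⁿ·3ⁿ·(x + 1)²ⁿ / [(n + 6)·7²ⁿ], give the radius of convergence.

The ratio of consecutive coefficients is [(n + 6)/((n+1) + 6)] · 9·3/49 → 27/49.
Successive powers of (x + 1) differ by 2, so the series converges when |x + 1|² · 27/49 < 1, i.e. |x + 1| < √(49/27). So R = 7√3/9.

R = 7√3/9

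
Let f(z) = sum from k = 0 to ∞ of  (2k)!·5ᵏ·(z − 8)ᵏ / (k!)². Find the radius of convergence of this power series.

Apply the ratio test: |a_{k+1}| / |a_k| = (2k+1)·(2k+2)/(k+1)² · 5, which tends to 20 as k → ∞.
Convergence for |z − 8| · 20 < 1, i.e. |z − 8| < 1/20. So R = 1/20.

R = 1/20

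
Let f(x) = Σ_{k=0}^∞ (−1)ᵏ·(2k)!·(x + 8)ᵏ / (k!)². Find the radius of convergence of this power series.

R = 1/4

Ratio test: |a_{k+1}/a_k| = (2k+1)·(2k+2)/(k+1)² → 4 as k → ∞.
Thus R = 1/(4) = 1/4.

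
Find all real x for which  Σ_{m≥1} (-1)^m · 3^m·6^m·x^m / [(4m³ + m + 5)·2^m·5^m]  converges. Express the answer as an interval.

[-5/9, 5/9]

By the ratio test, |a_{m+1}/a_m| = [(4m³ + m + 5)/(4(m+1)³ + (m+1) + 5)] · 3·6/(2·5) → 9/5.
Thus R = 1/(9/5) = 5/9.
When x = 5/9, the series is dominated by a constant times Σ 1/m³, which converges (p = 3 > 1).
Endpoint x = -5/9: absolute convergence follows by limit comparison with Σ 1/m³.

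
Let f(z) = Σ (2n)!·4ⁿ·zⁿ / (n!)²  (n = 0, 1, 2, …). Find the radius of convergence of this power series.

R = 1/16

By the ratio test, |a_{n+1}/a_n| = (2n+1)·(2n+2)/(n+1)² · 4 → 16.
The series converges when 16 · |z| < 1, giving R = 1/16.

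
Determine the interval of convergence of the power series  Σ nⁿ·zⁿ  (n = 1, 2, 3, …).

{0}

Applying the root test, |a_n|^(1/n) = n → ∞.
The root grows without bound, so R = 0 (convergence only at z = 0).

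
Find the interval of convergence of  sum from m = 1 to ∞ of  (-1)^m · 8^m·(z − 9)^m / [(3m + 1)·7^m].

(65/8, 79/8]

Ratio test: |a_{m+1}/a_m| = [(3m + 1)/(3(m+1) + 1)] · 8/7 → 8/7 as m → ∞.
The series converges when 8/7 · |z − 9| < 1, giving R = 7/8.
When z = 79/8, an alternating series whose terms decrease to 0 in absolute value, so it converges by the Leibniz criterion.
When z = 65/8, comparison with the harmonic series Σ 1/m shows the series diverges.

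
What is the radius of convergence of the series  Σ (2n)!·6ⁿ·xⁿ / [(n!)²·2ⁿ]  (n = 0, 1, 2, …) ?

Ratio test: |a_{n+1}/a_n| = (2n+1)·(2n+2)/(n+1)² · 6/2 → 12 as n → ∞.
Convergence for |x| · 12 < 1, i.e. |x| < 1/12. So R = 1/12.

R = 1/12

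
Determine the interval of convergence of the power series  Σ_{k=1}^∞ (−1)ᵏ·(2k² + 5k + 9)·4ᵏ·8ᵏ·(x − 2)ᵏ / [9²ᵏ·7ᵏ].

By the ratio test, |a_{k+1}/a_k| = [(2(k+1)² + 5(k+1) + 9)/(2k² + 5k + 9)] · 4·8/(81·7) → 32/567.
Convergence for |x − 2| · 32/567 < 1, i.e. |x − 2| < 567/32. So R = 567/32.
When x = 631/32, the terms have absolute value of order k², which does not tend to 0, so the series diverges by the divergence test.
Check x = -503/32: the k-th term does not approach 0; divergence by the term test.

(-503/32, 631/32)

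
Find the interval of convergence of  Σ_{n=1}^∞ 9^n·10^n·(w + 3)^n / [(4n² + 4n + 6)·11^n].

Ratio test: |a_{n+1}/a_n| = [(4n² + 4n + 6)/(4(n+1)² + 4(n+1) + 6)] · 9·10/11 → 90/11 as n → ∞.
Thus R = 1/(90/11) = 11/90.
Endpoint w = -259/90: the series is dominated by a constant times Σ 1/n², which converges (p = 2 > 1).
When w = -281/90, the series is dominated by a constant times Σ 1/n², which converges (p = 2 > 1).

[-281/90, -259/90]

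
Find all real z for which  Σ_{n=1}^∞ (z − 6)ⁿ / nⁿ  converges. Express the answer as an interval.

Applying the root test, |a_n|^(1/n) = 1/n → 0.
The limit is 0 for every z, so R = ∞.

(−∞, ∞)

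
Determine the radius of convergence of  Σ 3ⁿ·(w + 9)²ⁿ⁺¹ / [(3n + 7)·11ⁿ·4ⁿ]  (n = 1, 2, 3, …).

The ratio of consecutive coefficients is [(3n + 7)/(3(n+1) + 7)] · 3/(11·4) → 3/44.
Writing y = (w + 9)², the series in y has radius 44/3, so |w + 9| < √(44/3) and R = 2√33/3.

R = 2√33/3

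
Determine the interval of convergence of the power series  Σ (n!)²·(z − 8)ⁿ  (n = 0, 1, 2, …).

Ratio test: |a_{n+1}/a_n| = (n+1)² → ∞ as n → ∞.
Since the ratio → ∞, the series diverges for every z ≠ 8, and R = 0.

{8}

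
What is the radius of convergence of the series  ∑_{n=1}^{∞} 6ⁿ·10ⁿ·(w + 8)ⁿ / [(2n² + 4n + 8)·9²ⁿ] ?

R = 27/20

Ratio test: |a_{n+1}/a_n| = [(2n² + 4n + 8)/(2(n+1)² + 4(n+1) + 8)] · 6·10/81 → 20/27 as n → ∞.
Thus R = 1/(20/27) = 27/20.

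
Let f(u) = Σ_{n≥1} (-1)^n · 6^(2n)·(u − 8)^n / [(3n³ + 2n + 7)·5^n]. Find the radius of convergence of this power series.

Apply the ratio test: |a_{n+1}| / |a_n| = [(3n³ + 2n + 7)/(3(n+1)³ + 2(n+1) + 7)] · 36/5, which tends to 36/5 as n → ∞.
Hence the series converges for |u − 8| < 1/(36/5) = 5/36, so the radius of convergence is 5/36.

R = 5/36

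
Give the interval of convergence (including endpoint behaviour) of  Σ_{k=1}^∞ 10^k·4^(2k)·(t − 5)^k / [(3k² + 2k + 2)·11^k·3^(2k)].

[701/160, 899/160]

Ratio test: |a_{k+1}/a_k| = [(3k² + 2k + 2)/(3(k+1)² + 2(k+1) + 2)] · 10·16/(11·9) → 160/99 as k → ∞.
Convergence for |t − 5| · 160/99 < 1, i.e. |t − 5| < 99/160. So R = 99/160.
Endpoint t = 899/160: the terms are on the order of 1/k², so the series converges absolutely by comparison with the p-series (p = 2 > 1).
Endpoint t = 701/160: the series is dominated by a constant times Σ 1/k², which converges (p = 2 > 1).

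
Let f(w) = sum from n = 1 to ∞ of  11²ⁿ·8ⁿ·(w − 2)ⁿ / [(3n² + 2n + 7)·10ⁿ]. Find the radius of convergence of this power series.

Ratio test: |a_{n+1}/a_n| = [(3n² + 2n + 7)/(3(n+1)² + 2(n+1) + 7)] · 121·8/10 → 484/5 as n → ∞.
Thus R = 1/(484/5) = 5/484.

R = 5/484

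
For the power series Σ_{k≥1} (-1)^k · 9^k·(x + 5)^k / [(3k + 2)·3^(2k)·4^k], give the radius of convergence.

R = 4

Ratio test: |a_{k+1}/a_k| = [(3k + 2)/(3(k+1) + 2)] · 9/(9·4) → 1/4 as k → ∞.
Hence the series converges for |x + 5| < 1/(1/4) = 4, so the radius of convergence is 4.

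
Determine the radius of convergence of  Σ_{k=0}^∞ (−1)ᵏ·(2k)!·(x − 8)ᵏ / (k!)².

Apply the ratio test: |a_{k+1}| / |a_k| = (2k+1)·(2k+2)/(k+1)², which tends to 4 as k → ∞.
Convergence for |x − 8| · 4 < 1, i.e. |x − 8| < 1/4. So R = 1/4.

R = 1/4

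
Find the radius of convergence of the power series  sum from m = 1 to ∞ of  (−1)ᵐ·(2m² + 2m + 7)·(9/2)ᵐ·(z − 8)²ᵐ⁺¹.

Ratio test: |a_{m+1}/a_m| = [(2(m+1)² + 2(m+1) + 7)/(2m² + 2m + 7)] · 9/2 → 9/2 as m → ∞.
Successive powers of (z − 8) differ by 2, so the series converges when |z − 8|² · 9/2 < 1, i.e. |z − 8| < √(2/9). So R = √2/3.

R = √2/3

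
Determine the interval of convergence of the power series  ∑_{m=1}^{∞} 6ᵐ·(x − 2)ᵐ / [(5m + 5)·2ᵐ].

[5/3, 7/3)

Apply the ratio test: |a_{m+1}| / |a_m| = [(5m + 5)/(5(m+1) + 5)] · 6/2, which tends to 3 as m → ∞.
Thus R = 1/(3) = 1/3.
Check x = 7/3: the terms behave like c/m; limit comparison with the harmonic series gives divergence.
Endpoint x = 5/3: the terms alternate in sign and decrease monotonically to 0 in absolute value (size ~ c/m), so the alternating series test gives convergence.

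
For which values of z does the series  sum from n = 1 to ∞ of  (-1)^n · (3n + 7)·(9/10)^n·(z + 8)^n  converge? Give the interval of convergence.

Apply the ratio test: |a_{n+1}| / |a_n| = [(3(n+1) + 7)/(3n + 7)] · 9/10, which tends to 9/10 as n → ∞.
Thus R = 1/(9/10) = 10/9.
Check z = -62/9: the n-th term does not approach 0; divergence by the term test.
Check z = -82/9: the n-th term does not approach 0; divergence by the term test.

(-82/9, -62/9)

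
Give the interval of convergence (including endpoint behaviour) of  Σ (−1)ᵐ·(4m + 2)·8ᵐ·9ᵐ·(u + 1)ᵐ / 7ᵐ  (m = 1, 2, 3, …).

(-79/72, -65/72)

Apply the ratio test: |a_{m+1}| / |a_m| = [(4(m+1) + 2)/(4m + 2)] · 8·9/7, which tends to 72/7 as m → ∞.
Convergence for |u + 1| · 72/7 < 1, i.e. |u + 1| < 7/72. So R = 7/72.
Check u = -65/72: the terms have absolute value of order m, which does not tend to 0, so the series diverges by the divergence test.
When u = -79/72, the m-th term does not approach 0; divergence by the term test.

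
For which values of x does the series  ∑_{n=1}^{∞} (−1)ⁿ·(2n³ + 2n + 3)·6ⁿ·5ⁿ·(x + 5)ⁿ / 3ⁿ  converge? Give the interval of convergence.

The ratio of consecutive coefficients is [(2(n+1)³ + 2(n+1) + 3)/(2n³ + 2n + 3)] · 6·5/3 → 10.
Thus R = 1/(10) = 1/10.
At x = -49/10: the n-th term does not approach 0; divergence by the term test.
Endpoint x = -51/10: the n-th term does not approach 0; divergence by the term test.

(-51/10, -49/10)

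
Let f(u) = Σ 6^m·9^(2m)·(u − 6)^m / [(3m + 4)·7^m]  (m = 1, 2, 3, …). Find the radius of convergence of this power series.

R = 7/486

The ratio of consecutive coefficients is [(3m + 4)/(3(m+1) + 4)] · 6·81/7 → 486/7.
Convergence for |u − 6| · 486/7 < 1, i.e. |u − 6| < 7/486. So R = 7/486.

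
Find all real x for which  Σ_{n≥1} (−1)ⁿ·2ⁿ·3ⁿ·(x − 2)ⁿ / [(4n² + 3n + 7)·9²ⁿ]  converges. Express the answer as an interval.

Ratio test: |a_{n+1}/a_n| = [(4n² + 3n + 7)/(4(n+1)² + 3(n+1) + 7)] · 2·3/81 → 2/27 as n → ∞.
The series converges when 2/27 · |x − 2| < 1, giving R = 27/2.
At x = 31/2: the terms are on the order of 1/n², so the series converges absolutely by comparison with the p-series (p = 2 > 1).
At x = -23/2: the terms are on the order of 1/n², so the series converges absolutely by comparison with the p-series (p = 2 > 1).

[-23/2, 31/2]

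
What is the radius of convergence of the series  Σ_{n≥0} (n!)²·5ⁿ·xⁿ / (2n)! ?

R = 4/5

The ratio of consecutive coefficients is (n+1)²/[(2n+1)·(2n+2)] · 5 → 5/4.
The series converges when 5/4 · |x| < 1, giving R = 4/5.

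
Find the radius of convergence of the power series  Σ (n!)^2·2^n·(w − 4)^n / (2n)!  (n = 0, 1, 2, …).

Apply the ratio test: |a_{n+1}| / |a_n| = (n+1)²/[(2n+1)·(2n+2)] · 2, which tends to 1/2 as n → ∞.
Hence the series converges for |w − 4| < 1/(1/2) = 2, so the radius of convergence is 2.

R = 2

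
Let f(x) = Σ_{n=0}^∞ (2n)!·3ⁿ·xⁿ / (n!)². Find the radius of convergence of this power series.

Apply the ratio test: |a_{n+1}| / |a_n| = (2n+1)·(2n+2)/(n+1)² · 3, which tends to 12 as n → ∞.
Thus R = 1/(12) = 1/12.

R = 1/12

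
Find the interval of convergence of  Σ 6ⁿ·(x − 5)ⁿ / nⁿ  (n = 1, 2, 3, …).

(−∞, ∞)

By the Cauchy root test, |a_n|^(1/n) = 6/n → 0.
The limit is 0 for every x, so R = ∞.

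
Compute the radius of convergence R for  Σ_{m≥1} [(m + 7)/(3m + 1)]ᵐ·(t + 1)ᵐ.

R = 3

By the Cauchy root test, |a_m|^(1/m) = (m + 7)/(3m + 1) → 1/3.
Convergence for |t + 1| · 1/3 < 1, i.e. |t + 1| < 3. So R = 3.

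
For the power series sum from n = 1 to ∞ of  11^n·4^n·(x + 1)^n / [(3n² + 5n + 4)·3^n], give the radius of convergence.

R = 3/44

Apply the ratio test: |a_{n+1}| / |a_n| = [(3n² + 5n + 4)/(3(n+1)² + 5(n+1) + 4)] · 11·4/3, which tends to 44/3 as n → ∞.
The series converges when 44/3 · |x + 1| < 1, giving R = 3/44.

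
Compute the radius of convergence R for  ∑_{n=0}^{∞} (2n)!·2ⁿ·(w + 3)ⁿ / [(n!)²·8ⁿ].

The ratio of consecutive coefficients is (2n+1)·(2n+2)/(n+1)² · 2/8 → 1.
Convergence for |w + 3| < 1, so R = 1.

R = 1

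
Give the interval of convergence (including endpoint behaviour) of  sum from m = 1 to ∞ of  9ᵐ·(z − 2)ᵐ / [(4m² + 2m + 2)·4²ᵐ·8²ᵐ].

By the ratio test, |a_{m+1}/a_m| = [(4m² + 2m + 2)/(4(m+1)² + 2(m+1) + 2)] · 9/(16·64) → 9/1024.
Hence the series converges for |z − 2| < 1/(9/1024) = 1024/9, so the radius of convergence is 1024/9.
At z = 1042/9: absolute convergence follows by limit comparison with Σ 1/m².
Endpoint z = -1006/9: the terms are on the order of 1/m², so the series converges absolutely by comparison with the p-series (p = 2 > 1).

[-1006/9, 1042/9]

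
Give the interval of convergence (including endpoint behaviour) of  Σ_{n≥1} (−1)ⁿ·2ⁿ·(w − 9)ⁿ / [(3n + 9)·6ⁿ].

Apply the ratio test: |a_{n+1}| / |a_n| = [(3n + 9)/(3(n+1) + 9)] · 2/6, which tends to 1/3 as n → ∞.
Thus R = 1/(1/3) = 3.
Check w = 12: an alternating series whose terms decrease to 0 in absolute value, so it converges by the Leibniz criterion.
Check w = 6: the terms are asymptotic to a nonzero constant times 1/n, so the series diverges by limit comparison with Σ 1/n.

(6, 12]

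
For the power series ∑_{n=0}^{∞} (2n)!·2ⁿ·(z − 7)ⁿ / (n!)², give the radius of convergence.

The ratio of consecutive coefficients is (2n+1)·(2n+2)/(n+1)² · 2 → 8.
The series converges when 8 · |z − 7| < 1, giving R = 1/8.

R = 1/8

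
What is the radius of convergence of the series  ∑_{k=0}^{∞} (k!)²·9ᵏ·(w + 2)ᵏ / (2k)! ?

The ratio of consecutive coefficients is (k+1)²/[(2k+1)·(2k+2)] · 9 → 9/4.
The series converges when 9/4 · |w + 2| < 1, giving R = 4/9.

R = 4/9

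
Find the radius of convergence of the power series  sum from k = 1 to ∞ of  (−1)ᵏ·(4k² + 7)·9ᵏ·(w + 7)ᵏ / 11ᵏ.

R = 11/9

Ratio test: |a_{k+1}/a_k| = [(4(k+1)² + 7)/(4k² + 7)] · 9/11 → 9/11 as k → ∞.
The series converges when 9/11 · |w + 7| < 1, giving R = 11/9.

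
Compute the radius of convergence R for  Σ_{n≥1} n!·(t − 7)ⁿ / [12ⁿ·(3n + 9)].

Ratio test: |a_{n+1}/a_n| = (n+1) · 1/12 · (3n + 9)/(3(n+1) + 9) → ∞ as n → ∞.
The terms grow without bound for any (t − 7) ≠ 0, so R = 0 (convergence only at t = 7).

R = 0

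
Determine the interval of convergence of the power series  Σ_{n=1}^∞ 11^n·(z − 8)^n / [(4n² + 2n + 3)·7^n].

Apply the ratio test: |a_{n+1}| / |a_n| = [(4n² + 2n + 3)/(4(n+1)² + 2(n+1) + 3)] · 11/7, which tends to 11/7 as n → ∞.
Convergence for |z − 8| · 11/7 < 1, i.e. |z − 8| < 7/11. So R = 7/11.
When z = 95/11, absolute convergence follows by limit comparison with Σ 1/n².
Endpoint z = 81/11: absolute convergence follows by limit comparison with Σ 1/n².

[81/11, 95/11]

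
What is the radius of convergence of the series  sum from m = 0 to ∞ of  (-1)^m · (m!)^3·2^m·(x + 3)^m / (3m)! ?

R = 27/2

By the ratio test, |a_{m+1}/a_m| = (m+1)³/[(3m+1)·(3m+2)·(3m+3)] · 2 → 2/27.
Thus R = 1/(2/27) = 27/2.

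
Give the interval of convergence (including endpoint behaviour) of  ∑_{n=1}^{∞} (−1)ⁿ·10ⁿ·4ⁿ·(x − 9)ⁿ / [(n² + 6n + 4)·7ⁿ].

Apply the ratio test: |a_{n+1}| / |a_n| = [(n² + 6n + 4)/((n+1)² + 6(n+1) + 4)] · 10·4/7, which tends to 40/7 as n → ∞.
Convergence for |x − 9| · 40/7 < 1, i.e. |x − 9| < 7/40. So R = 7/40.
Endpoint x = 367/40: absolute convergence follows by limit comparison with Σ 1/n².
Endpoint x = 353/40: the terms are on the order of 1/n², so the series converges absolutely by comparison with the p-series (p = 2 > 1).

[353/40, 367/40]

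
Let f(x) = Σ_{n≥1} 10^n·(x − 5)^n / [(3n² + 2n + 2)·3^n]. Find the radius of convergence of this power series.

The ratio of consecutive coefficients is [(3n² + 2n + 2)/(3(n+1)² + 2(n+1) + 2)] · 10/3 → 10/3.
Hence the series converges for |x − 5| < 1/(10/3) = 3/10, so the radius of convergence is 3/10.

R = 3/10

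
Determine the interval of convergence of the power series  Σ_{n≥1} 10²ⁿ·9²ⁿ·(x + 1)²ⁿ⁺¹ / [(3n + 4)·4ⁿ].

Apply the ratio test: |a_{n+1}| / |a_n| = [(3n + 4)/(3(n+1) + 4)] · 100·81/4, which tends to 2025 as n → ∞.
Successive powers of (x + 1) differ by 2, so the series converges when |x + 1|² · 2025 < 1, i.e. |x + 1| < √(1/2025) = 1/45. So R = 1/45.
At x = -44/45: comparison with the harmonic series Σ 1/n shows the series diverges.
Check x = -46/45: the terms are asymptotic to a nonzero constant times 1/n, so the series diverges by limit comparison with Σ 1/n.

(-46/45, -44/45)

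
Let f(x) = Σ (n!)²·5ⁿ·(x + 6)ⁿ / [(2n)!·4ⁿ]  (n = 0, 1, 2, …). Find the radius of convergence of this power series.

R = 16/5

Apply the ratio test: |a_{n+1}| / |a_n| = (n+1)²/[(2n+1)·(2n+2)] · 5/4, which tends to 5/16 as n → ∞.
Convergence for |x + 6| · 5/16 < 1, i.e. |x + 6| < 16/5. So R = 16/5.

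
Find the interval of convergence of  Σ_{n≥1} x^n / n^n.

(−∞, ∞)

Applying the root test, |a_n|^(1/n) = 1/n → 0.
The limit is 0 for every x, so R = ∞.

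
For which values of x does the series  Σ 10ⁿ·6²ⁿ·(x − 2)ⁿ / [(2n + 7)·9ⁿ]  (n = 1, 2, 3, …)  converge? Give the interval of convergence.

Ratio test: |a_{n+1}/a_n| = [(2n + 7)/(2(n+1) + 7)] · 10·36/9 → 40 as n → ∞.
The series converges when 40 · |x − 2| < 1, giving R = 1/40.
When x = 81/40, the terms are asymptotic to a nonzero constant times 1/n, so the series diverges by limit comparison with Σ 1/n.
Check x = 79/40: the terms alternate in sign and decrease monotonically to 0 in absolute value (size ~ c/n), so the alternating series test gives convergence.

[79/40, 81/40)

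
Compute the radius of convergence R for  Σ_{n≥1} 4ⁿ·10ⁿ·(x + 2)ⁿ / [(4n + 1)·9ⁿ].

Apply the ratio test: |a_{n+1}| / |a_n| = [(4n + 1)/(4(n+1) + 1)] · 4·10/9, which tends to 40/9 as n → ∞.
Convergence for |x + 2| · 40/9 < 1, i.e. |x + 2| < 9/40. So R = 9/40.

R = 9/40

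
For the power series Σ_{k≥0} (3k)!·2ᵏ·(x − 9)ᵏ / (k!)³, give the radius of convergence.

Apply the ratio test: |a_{k+1}| / |a_k| = (3k+1)·(3k+2)·(3k+3)/(k+1)³ · 2, which tends to 54 as k → ∞.
Convergence for |x − 9| · 54 < 1, i.e. |x − 9| < 1/54. So R = 1/54.

R = 1/54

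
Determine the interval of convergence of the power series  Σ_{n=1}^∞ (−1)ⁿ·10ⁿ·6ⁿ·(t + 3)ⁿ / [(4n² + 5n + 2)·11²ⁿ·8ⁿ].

By the ratio test, |a_{n+1}/a_n| = [(4n² + 5n + 2)/(4(n+1)² + 5(n+1) + 2)] · 10·6/(121·8) → 15/242.
The series converges when 15/242 · |t + 3| < 1, giving R = 242/15.
At t = 197/15: the terms are on the order of 1/n², so the series converges absolutely by comparison with the p-series (p = 2 > 1).
Endpoint t = -287/15: the terms are on the order of 1/n², so the series converges absolutely by comparison with the p-series (p = 2 > 1).

[-287/15, 197/15]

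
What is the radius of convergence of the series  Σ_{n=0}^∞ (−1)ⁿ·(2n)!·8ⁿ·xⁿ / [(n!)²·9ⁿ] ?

Apply the ratio test: |a_{n+1}| / |a_n| = (2n+1)·(2n+2)/(n+1)² · 8/9, which tends to 32/9 as n → ∞.
Hence the series converges for |x| < 1/(32/9) = 9/32, so the radius of convergence is 9/32.

R = 9/32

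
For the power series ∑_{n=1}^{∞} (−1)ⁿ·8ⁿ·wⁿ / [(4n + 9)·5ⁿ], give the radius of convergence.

Apply the ratio test: |a_{n+1}| / |a_n| = [(4n + 9)/(4(n+1) + 9)] · 8/5, which tends to 8/5 as n → ∞.
Hence the series converges for |w| < 1/(8/5) = 5/8, so the radius of convergence is 5/8.

R = 5/8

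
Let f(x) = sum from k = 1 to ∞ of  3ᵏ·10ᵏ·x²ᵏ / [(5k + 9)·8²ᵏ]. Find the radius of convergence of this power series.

R = 4√30/15

The ratio of consecutive coefficients is [(5k + 9)/(5(k+1) + 9)] · 3·10/64 → 15/32.
Since the exponent of x increases by 2 each term, convergence requires |x|² < 32/15, hence R = 4√30/15.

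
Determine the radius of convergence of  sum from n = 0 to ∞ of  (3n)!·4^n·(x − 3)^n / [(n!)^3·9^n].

R = 1/12

By the ratio test, |a_{n+1}/a_n| = (3n+1)·(3n+2)·(3n+3)/(n+1)³ · 4/9 → 12.
Thus R = 1/(12) = 1/12.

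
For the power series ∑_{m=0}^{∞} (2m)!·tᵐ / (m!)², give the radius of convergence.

The ratio of consecutive coefficients is (2m+1)·(2m+2)/(m+1)² → 4.
Hence the series converges for |t| < 1/(4) = 1/4, so the radius of convergence is 1/4.

R = 1/4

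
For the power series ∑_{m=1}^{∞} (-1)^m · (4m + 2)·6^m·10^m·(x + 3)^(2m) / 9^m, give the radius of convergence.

R = √15/10

Ratio test: |a_{m+1}/a_m| = [(4(m+1) + 2)/(4m + 2)] · 6·10/9 → 20/3 as m → ∞.
Writing y = (x + 3)², the series in y has radius 3/20, so |x + 3| < √(3/20) and R = √15/10.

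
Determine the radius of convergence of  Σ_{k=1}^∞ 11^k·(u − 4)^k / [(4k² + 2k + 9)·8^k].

The ratio of consecutive coefficients is [(4k² + 2k + 9)/(4(k+1)² + 2(k+1) + 9)] · 11/8 → 11/8.
The series converges when 11/8 · |u − 4| < 1, giving R = 8/11.

R = 8/11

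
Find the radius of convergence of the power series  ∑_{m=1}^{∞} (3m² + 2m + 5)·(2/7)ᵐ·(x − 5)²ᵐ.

R = √14/2

Apply the ratio test: |a_{m+1}| / |a_m| = [(3(m+1)² + 2(m+1) + 5)/(3m² + 2m + 5)] · 2/7, which tends to 2/7 as m → ∞.
Successive powers of (x − 5) differ by 2, so the series converges when |x − 5|² · 2/7 < 1, i.e. |x − 5| < √(7/2). So R = √14/2.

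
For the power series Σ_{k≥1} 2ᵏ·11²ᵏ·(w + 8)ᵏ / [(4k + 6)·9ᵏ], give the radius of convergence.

R = 9/242

By the ratio test, |a_{k+1}/a_k| = [(4k + 6)/(4(k+1) + 6)] · 2·121/9 → 242/9.
Thus R = 1/(242/9) = 9/242.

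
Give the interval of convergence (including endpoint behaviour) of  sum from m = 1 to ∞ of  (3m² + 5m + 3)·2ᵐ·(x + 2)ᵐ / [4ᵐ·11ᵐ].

Apply the ratio test: |a_{m+1}| / |a_m| = [(3(m+1)² + 5(m+1) + 3)/(3m² + 5m + 3)] · 2/(4·11), which tends to 1/22 as m → ∞.
The series converges when 1/22 · |x + 2| < 1, giving R = 22.
When x = 20, the terms have absolute value of order m², which does not tend to 0, so the series diverges by the divergence test.
Endpoint x = -24: the m-th term does not approach 0; divergence by the term test.

(-24, 20)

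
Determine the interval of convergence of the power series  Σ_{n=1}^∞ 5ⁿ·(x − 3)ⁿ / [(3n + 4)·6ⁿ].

[9/5, 21/5)

Ratio test: |a_{n+1}/a_n| = [(3n + 4)/(3(n+1) + 4)] · 5/6 → 5/6 as n → ∞.
The series converges when 5/6 · |x − 3| < 1, giving R = 6/5.
Check x = 21/5: the terms behave like c/n; limit comparison with the harmonic series gives divergence.
Endpoint x = 9/5: an alternating series whose terms decrease to 0 in absolute value, so it converges by the Leibniz criterion.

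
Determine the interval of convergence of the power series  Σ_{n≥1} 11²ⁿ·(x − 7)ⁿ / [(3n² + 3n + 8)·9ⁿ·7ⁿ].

[784/121, 910/121]

Apply the ratio test: |a_{n+1}| / |a_n| = [(3n² + 3n + 8)/(3(n+1)² + 3(n+1) + 8)] · 121/(9·7), which tends to 121/63 as n → ∞.
The series converges when 121/63 · |x − 7| < 1, giving R = 63/121.
At x = 910/121: absolute convergence follows by limit comparison with Σ 1/n².
When x = 784/121, the terms are on the order of 1/n², so the series converges absolutely by comparison with the p-series (p = 2 > 1).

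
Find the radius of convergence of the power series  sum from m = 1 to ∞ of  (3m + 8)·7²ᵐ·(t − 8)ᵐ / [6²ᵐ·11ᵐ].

Ratio test: |a_{m+1}/a_m| = [(3(m+1) + 8)/(3m + 8)] · 49/(36·11) → 49/396 as m → ∞.
Convergence for |t − 8| · 49/396 < 1, i.e. |t − 8| < 396/49. So R = 396/49.

R = 396/49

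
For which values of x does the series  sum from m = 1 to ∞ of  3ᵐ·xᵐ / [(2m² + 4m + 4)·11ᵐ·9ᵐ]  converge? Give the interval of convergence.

[-33, 33]

Ratio test: |a_{m+1}/a_m| = [(2m² + 4m + 4)/(2(m+1)² + 4(m+1) + 4)] · 3/(11·9) → 1/33 as m → ∞.
The series converges when 1/33 · |x| < 1, giving R = 33.
At x = 33: absolute convergence follows by limit comparison with Σ 1/m².
Endpoint x = -33: absolute convergence follows by limit comparison with Σ 1/m².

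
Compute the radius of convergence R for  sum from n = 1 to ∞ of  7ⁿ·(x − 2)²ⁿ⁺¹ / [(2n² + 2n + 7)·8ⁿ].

R = 2√14/7

Apply the ratio test: |a_{n+1}| / |a_n| = [(2n² + 2n + 7)/(2(n+1)² + 2(n+1) + 7)] · 7/8, which tends to 7/8 as n → ∞.
Since the exponent of (x − 2) increases by 2 each term, convergence requires |x − 2|² < 8/7, hence R = 2√14/7.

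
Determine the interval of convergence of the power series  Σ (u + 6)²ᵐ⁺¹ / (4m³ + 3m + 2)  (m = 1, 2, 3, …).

[-7, -5]

Ratio test: |a_{m+1}/a_m| = (4m³ + 3m + 2)/(4(m+1)³ + 3(m+1) + 2) → 1 as m → ∞.
Since the exponent of (u + 6) increases by 2 each term, convergence requires |u + 6|² < 1, hence R = 1.
At u = -5: the series is dominated by a constant times Σ 1/m³, which converges (p = 3 > 1).
Endpoint u = -7: absolute convergence follows by limit comparison with Σ 1/m³.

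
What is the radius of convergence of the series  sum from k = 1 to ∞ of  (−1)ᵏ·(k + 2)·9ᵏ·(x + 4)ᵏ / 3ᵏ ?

R = 1/3

Ratio test: |a_{k+1}/a_k| = [((k+1) + 2)/(k + 2)] · 9/3 → 3 as k → ∞.
Thus R = 1/(3) = 1/3.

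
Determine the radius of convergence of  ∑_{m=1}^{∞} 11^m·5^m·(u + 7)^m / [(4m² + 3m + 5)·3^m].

By the ratio test, |a_{m+1}/a_m| = [(4m² + 3m + 5)/(4(m+1)² + 3(m+1) + 5)] · 11·5/3 → 55/3.
The series converges when 55/3 · |u + 7| < 1, giving R = 3/55.

R = 3/55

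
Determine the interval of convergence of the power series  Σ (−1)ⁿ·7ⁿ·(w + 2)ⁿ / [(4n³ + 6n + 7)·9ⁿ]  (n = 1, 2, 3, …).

[-23/7, -5/7]

Ratio test: |a_{n+1}/a_n| = [(4n³ + 6n + 7)/(4(n+1)³ + 6(n+1) + 7)] · 7/9 → 7/9 as n → ∞.
Thus R = 1/(7/9) = 9/7.
At w = -5/7: absolute convergence follows by limit comparison with Σ 1/n³.
At w = -23/7: absolute convergence follows by limit comparison with Σ 1/n³.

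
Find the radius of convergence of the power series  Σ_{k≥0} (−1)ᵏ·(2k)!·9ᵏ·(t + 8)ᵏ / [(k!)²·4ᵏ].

Apply the ratio test: |a_{k+1}| / |a_k| = (2k+1)·(2k+2)/(k+1)² · 9/4, which tends to 9 as k → ∞.
Thus R = 1/(9) = 1/9.

R = 1/9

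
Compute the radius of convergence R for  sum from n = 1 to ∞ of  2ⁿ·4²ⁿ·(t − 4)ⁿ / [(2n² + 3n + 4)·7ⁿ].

Ratio test: |a_{n+1}/a_n| = [(2n² + 3n + 4)/(2(n+1)² + 3(n+1) + 4)] · 2·16/7 → 32/7 as n → ∞.
Thus R = 1/(32/7) = 7/32.

R = 7/32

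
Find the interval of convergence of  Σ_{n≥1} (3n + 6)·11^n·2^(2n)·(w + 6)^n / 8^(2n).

Apply the ratio test: |a_{n+1}| / |a_n| = [(3(n+1) + 6)/(3n + 6)] · 11·4/64, which tends to 11/16 as n → ∞.
Thus R = 1/(11/16) = 16/11.
Endpoint w = -50/11: the terms do not tend to 0, so the series diverges.
At w = -82/11: the n-th term does not approach 0; divergence by the term test.

(-82/11, -50/11)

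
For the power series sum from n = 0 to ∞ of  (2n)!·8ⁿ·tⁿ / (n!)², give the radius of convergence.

Apply the ratio test: |a_{n+1}| / |a_n| = (2n+1)·(2n+2)/(n+1)² · 8, which tends to 32 as n → ∞.
Convergence for |t| · 32 < 1, i.e. |t| < 1/32. So R = 1/32.

R = 1/32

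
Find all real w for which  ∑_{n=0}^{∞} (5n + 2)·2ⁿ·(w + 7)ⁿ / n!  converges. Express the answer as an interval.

Ratio test: |a_{n+1}/a_n| = (5(n+1) + 2)/(5n + 2) · 2 · 1/(n+1) → 0 as n → ∞.
Since the limit is 0 < 1 for every w, the series converges on all of ℝ and R = ∞.

(−∞, ∞)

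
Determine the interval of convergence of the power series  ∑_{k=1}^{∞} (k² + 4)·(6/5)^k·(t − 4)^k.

Ratio test: |a_{k+1}/a_k| = [((k+1)² + 4)/(k² + 4)] · 6/5 → 6/5 as k → ∞.
The series converges when 6/5 · |t − 4| < 1, giving R = 5/6.
Endpoint t = 29/6: the terms have absolute value of order k², which does not tend to 0, so the series diverges by the divergence test.
When t = 19/6, the terms have absolute value of order k², which does not tend to 0, so the series diverges by the divergence test.

(19/6, 29/6)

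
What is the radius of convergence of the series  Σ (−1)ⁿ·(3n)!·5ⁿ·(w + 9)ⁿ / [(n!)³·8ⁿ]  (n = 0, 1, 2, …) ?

Ratio test: |a_{n+1}/a_n| = (3n+1)·(3n+2)·(3n+3)/(n+1)³ · 5/8 → 135/8 as n → ∞.
Thus R = 1/(135/8) = 8/135.

R = 8/135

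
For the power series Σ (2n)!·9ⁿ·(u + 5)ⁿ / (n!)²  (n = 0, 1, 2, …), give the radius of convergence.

R = 1/36

Apply the ratio test: |a_{n+1}| / |a_n| = (2n+1)·(2n+2)/(n+1)² · 9, which tends to 36 as n → ∞.
The series converges when 36 · |u + 5| < 1, giving R = 1/36.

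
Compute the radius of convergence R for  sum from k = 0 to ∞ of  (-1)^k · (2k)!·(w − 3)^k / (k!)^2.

Apply the ratio test: |a_{k+1}| / |a_k| = (2k+1)·(2k+2)/(k+1)², which tends to 4 as k → ∞.
Convergence for |w − 3| · 4 < 1, i.e. |w − 3| < 1/4. So R = 1/4.

R = 1/4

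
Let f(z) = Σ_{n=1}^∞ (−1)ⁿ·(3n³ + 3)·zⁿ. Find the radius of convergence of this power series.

By the ratio test, |a_{n+1}/a_n| = (3(n+1)³ + 3)/(3n³ + 3) → 1.
Hence R = 1.

R = 1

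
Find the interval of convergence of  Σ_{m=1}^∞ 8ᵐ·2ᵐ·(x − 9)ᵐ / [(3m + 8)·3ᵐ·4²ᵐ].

[6, 12)

The ratio of consecutive coefficients is [(3m + 8)/(3(m+1) + 8)] · 8·2/(3·16) → 1/3.
Hence the series converges for |x − 9| < 1/(1/3) = 3, so the radius of convergence is 3.
When x = 12, comparison with the harmonic series Σ 1/m shows the series diverges.
Check x = 6: an alternating series whose terms decrease to 0 in absolute value, so it converges by the Leibniz criterion.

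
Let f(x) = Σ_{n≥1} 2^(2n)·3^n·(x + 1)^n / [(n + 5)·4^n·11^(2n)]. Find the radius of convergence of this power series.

By the ratio test, |a_{n+1}/a_n| = [(n + 5)/((n+1) + 5)] · 4·3/(4·121) → 3/121.
Convergence for |x + 1| · 3/121 < 1, i.e. |x + 1| < 121/3. So R = 121/3.

R = 121/3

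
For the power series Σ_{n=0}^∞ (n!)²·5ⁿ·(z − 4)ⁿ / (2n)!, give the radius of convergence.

R = 4/5

Apply the ratio test: |a_{n+1}| / |a_n| = (n+1)²/[(2n+1)·(2n+2)] · 5, which tends to 5/4 as n → ∞.
Hence the series converges for |z − 4| < 1/(5/4) = 4/5, so the radius of convergence is 4/5.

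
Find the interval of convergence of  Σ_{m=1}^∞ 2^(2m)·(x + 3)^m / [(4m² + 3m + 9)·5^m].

[-17/4, -7/4]

Ratio test: |a_{m+1}/a_m| = [(4m² + 3m + 9)/(4(m+1)² + 3(m+1) + 9)] · 4/5 → 4/5 as m → ∞.
The series converges when 4/5 · |x + 3| < 1, giving R = 5/4.
Endpoint x = -7/4: absolute convergence follows by limit comparison with Σ 1/m².
Endpoint x = -17/4: the terms are on the order of 1/m², so the series converges absolutely by comparison with the p-series (p = 2 > 1).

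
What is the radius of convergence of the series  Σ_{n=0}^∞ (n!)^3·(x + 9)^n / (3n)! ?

R = 27

Apply the ratio test: |a_{n+1}| / |a_n| = (n+1)³/[(3n+1)·(3n+2)·(3n+3)], which tends to 1/27 as n → ∞.
Thus R = 1/(1/27) = 27.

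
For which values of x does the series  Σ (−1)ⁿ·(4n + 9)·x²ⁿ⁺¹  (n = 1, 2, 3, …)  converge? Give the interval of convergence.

(-1, 1)

By the ratio test, |a_{n+1}/a_n| = (4(n+1) + 9)/(4n + 9) → 1.
Successive powers of x differ by 2, so the series converges when |x|² · 1 < 1, i.e. |x| < √(1) = 1. So R = 1.
Endpoint x = 1: the terms do not tend to 0, so the series diverges.
Check x = -1: the terms have absolute value of order n, which does not tend to 0, so the series diverges by the divergence test.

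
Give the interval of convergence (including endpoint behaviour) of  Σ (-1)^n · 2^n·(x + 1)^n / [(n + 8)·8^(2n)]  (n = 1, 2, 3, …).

(-33, 31]

By the ratio test, |a_{n+1}/a_n| = [(n + 8)/((n+1) + 8)] · 2/64 → 1/32.
Thus R = 1/(1/32) = 32.
Endpoint x = 31: convergence follows from the alternating series test (terms decrease monotonically to 0).
At x = -33: the terms are asymptotic to a nonzero constant times 1/n, so the series diverges by limit comparison with Σ 1/n.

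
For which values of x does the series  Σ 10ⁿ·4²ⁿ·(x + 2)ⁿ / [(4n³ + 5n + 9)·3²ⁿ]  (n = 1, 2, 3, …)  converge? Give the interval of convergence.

The ratio of consecutive coefficients is [(4n³ + 5n + 9)/(4(n+1)³ + 5(n+1) + 9)] · 10·16/9 → 160/9.
Thus R = 1/(160/9) = 9/160.
Check x = -311/160: the terms are on the order of 1/n³, so the series converges absolutely by comparison with the p-series (p = 3 > 1).
At x = -329/160: absolute convergence follows by limit comparison with Σ 1/n³.

[-329/160, -311/160]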